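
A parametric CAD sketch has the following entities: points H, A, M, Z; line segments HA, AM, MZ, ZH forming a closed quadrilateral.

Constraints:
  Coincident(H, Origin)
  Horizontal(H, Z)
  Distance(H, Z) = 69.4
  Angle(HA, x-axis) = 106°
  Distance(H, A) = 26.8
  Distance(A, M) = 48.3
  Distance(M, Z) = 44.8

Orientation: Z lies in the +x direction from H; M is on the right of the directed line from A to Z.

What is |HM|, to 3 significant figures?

27.3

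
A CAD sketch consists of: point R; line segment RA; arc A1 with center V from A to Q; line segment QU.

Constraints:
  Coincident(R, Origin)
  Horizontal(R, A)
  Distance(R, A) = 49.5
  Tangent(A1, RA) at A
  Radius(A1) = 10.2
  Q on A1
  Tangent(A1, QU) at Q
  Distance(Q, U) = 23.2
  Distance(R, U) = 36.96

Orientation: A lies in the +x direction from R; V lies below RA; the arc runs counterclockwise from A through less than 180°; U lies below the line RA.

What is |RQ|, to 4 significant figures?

41.25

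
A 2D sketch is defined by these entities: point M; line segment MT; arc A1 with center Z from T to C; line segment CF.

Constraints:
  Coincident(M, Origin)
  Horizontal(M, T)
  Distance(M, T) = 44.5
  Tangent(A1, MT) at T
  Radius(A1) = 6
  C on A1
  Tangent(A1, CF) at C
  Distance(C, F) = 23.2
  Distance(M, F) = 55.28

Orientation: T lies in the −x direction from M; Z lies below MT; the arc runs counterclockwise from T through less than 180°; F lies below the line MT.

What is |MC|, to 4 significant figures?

50.90

M is at the origin; M and T share the same y with |MT| = 44.5 and T on the −x side, so T = (-44.50, 0.000). Tangency of A1 to MT means the radius ZT is perpendicular to MT, so Z = T + (0, -6) = (-44.50, -6.000). Since ZC ⟂ CF (tangency), |ZF| = √(6.0² + 23.2²) = 23.96 regardless of where C sits on A1. So F lies on both circle(M, 55.28) and circle(Z, 23.96); the below-MT intersection is F = (-46.51, -29.88). C is the foot of the tangent from F: C = (-50.41, -7.010).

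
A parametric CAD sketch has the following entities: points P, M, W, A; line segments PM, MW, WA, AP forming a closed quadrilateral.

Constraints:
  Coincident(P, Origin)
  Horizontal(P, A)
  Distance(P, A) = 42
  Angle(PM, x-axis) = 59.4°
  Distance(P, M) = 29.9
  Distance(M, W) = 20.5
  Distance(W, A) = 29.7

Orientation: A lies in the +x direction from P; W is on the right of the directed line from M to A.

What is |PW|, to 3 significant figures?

13.9

Checks: |MW| = 20.50 ✓; |WA| = 29.70 ✓.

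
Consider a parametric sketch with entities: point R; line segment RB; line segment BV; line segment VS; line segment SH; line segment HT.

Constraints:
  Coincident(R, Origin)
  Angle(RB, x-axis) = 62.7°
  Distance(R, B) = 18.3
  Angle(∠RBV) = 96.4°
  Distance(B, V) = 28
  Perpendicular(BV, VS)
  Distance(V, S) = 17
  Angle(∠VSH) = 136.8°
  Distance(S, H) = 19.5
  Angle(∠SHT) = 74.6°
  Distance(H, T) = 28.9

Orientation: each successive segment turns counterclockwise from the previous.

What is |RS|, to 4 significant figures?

30.06

∠RBV = 96.4° gives BV at 146.3° from the x-axis; with |BV| = 28.0, V = (-14.90, 31.80). BV ⟂ VS, so VS runs at -123.7°; with |VS| = 17.0, S = (-24.33, 17.65). Then |RS| = |S − R| = 30.06.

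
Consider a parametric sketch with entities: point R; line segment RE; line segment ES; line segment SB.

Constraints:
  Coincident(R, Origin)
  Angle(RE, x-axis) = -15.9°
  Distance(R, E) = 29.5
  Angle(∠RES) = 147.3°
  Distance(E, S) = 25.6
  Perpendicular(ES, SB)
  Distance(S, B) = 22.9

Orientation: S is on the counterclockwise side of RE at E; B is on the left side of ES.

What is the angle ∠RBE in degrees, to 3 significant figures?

34.0°

∠RES = 147.3°, so ES runs at -15.9° + (180° − 147.3°) = 16.8° from the x-axis; with |ES| = 25.6, S = E + 25.6·(cos 16.8°, sin 16.8°) = (52.9, -0.683). ES ⟂ SB; with |SB| = 22.9 on the left of ES, B = S + 22.9·(-0.289, 0.957) = (46.3, 21.2). Then cos ∠RBE = BR·BE / (|BR||BE|), giving 34.0°.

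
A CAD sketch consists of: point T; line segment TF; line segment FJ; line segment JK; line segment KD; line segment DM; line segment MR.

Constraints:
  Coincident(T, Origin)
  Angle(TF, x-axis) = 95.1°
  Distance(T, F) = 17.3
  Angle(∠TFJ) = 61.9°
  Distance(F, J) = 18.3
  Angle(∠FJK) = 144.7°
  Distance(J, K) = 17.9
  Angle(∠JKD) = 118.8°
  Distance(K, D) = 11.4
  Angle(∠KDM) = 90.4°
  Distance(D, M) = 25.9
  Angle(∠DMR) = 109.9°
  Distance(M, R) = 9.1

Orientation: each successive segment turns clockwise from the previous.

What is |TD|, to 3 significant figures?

24.3

T is at the origin; TF runs at 95.1° with length 17.3, so F = (-1.54, 17.2). ∠TFJ = 61.9° gives FJ at -23.0° from the x-axis; with |FJ| = 18.3, J = (15.3, 10.1). ∠FJK = 144.7° gives JK at -58.3° from the x-axis; with |JK| = 17.9, K = (24.7, -5.15). ∠JKD = 118.8° gives KD at -120° from the x-axis; with |KD| = 11.4, D = (19.1, -15.1). Then |TD| = |D − T| = 24.3.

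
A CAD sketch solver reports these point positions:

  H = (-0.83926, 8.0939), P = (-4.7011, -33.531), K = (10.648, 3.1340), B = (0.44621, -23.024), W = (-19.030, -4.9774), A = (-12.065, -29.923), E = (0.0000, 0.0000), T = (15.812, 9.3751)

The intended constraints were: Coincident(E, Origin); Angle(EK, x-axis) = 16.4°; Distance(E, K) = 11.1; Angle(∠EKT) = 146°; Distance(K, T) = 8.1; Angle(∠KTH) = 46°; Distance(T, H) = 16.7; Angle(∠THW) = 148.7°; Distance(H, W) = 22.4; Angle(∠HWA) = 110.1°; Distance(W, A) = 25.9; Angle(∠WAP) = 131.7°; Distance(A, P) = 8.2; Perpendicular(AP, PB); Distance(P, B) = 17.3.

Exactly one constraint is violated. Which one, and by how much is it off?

Distance(P, B) = 17.3 — off by 5.60.

E = (0.00, 0.00) ✓; EK at 16.40° ✓; |EK| = 11.10 ✓; ∠EKT = 146.0° ✓; |KT| = 8.101 ✓; ∠KTH = 46.00° ✓; |TH| = 16.70 ✓; ∠THW = 148.7° ✓; |HW| = 22.40 ✓; ∠HWA = 110.1° ✓; |WA| = 25.90 ✓; ∠WAP = 131.7° ✓; |AP| = 8.200 ✓; ∠(AP, PB) = 90.00° ✓; |PB| = 11.70 ✗.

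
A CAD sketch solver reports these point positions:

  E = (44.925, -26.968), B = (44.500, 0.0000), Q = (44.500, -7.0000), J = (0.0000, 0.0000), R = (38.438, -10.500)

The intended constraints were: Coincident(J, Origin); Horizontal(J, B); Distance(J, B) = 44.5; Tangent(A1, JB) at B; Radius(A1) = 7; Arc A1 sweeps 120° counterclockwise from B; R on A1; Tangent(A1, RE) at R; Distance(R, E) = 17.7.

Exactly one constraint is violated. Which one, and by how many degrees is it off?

Tangent(A1, RE) at R — off by 8.50°.

J = (0.00, 0.00) ✓; J.y = 0.00, B.y = 0.00 ✓; |JB| = 44.50 ✓; ∠(QB, BJ) = 90.00° ✓; |QB| = 7.000 ✓; bearing(Q→R) − bearing(Q→B) = 120.0° ✓; |QR| = 7.000 ✓; ∠(QR, RE) = 98.50° ✗; |RE| = 17.70 ✓.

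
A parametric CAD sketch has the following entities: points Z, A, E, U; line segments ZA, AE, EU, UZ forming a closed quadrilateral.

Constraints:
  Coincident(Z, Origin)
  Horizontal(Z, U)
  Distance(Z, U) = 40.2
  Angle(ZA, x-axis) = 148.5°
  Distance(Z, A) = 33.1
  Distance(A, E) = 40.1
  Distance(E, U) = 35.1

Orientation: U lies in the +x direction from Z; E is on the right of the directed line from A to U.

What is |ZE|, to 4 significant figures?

7.067

Z is at the origin; Z and U share the same y with |ZU| = 40.2 and U in +x, so U = (40.2, 0). ZA runs at 148.5° with |ZA| = 33.1, so A = (-28.22, 17.29). E is determined by |AE| = 40.1 and |EU| = 35.1 together: it lies at the intersection of circle(A, 40.1) and circle(U, 35.1). With |AU| = 70.57, the foot of the radical line on AU is 37.95 from A and the perpendicular offset is √(40.1² − 37.95²) = 12.95. Taking the right-of-AU solution: E = (5.398, -4.562).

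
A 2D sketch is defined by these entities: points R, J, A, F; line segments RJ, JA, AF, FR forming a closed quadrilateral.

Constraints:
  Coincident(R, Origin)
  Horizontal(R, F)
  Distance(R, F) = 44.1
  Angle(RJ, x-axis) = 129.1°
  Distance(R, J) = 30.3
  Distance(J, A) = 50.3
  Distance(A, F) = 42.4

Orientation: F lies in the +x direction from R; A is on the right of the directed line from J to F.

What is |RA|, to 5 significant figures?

20.801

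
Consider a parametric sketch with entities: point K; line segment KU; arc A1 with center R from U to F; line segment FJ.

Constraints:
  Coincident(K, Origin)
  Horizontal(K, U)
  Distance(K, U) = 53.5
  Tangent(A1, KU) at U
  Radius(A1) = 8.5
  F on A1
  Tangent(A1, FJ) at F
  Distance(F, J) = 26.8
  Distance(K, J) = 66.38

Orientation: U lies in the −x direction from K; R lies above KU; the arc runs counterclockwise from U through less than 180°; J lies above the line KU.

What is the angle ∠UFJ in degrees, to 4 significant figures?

124.3°

Checks: |RF| = 8.500 ✓; ∠(RF, FJ) = 90.00° ✓; |FJ| = 26.80 ✓; |KJ| = 66.38 ✓.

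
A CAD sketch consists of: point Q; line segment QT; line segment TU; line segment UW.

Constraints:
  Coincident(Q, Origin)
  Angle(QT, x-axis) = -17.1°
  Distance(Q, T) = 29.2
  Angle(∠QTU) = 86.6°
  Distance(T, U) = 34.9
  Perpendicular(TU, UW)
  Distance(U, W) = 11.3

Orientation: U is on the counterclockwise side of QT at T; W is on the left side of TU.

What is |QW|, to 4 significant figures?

37.67

Q is at the origin; QT runs at -17.1° with length 29.2, so T = 29.2·(cos -17.1°, sin -17.1°) = (27.91, -8.586). ∠QTU = 86.6°, so TU runs at -17.1° + (180° − 86.6°) = 76.30° from the x-axis; with |TU| = 34.9, U = T + 34.9·(cos 76.30°, sin 76.30°) = (36.17, 25.32). TU ⟂ UW; with |UW| = 11.3 on the left of TU, W = U + 11.3·(-0.9715, 0.2368) = (25.20, 28.00). Then |QW| = |W − Q| = 37.67.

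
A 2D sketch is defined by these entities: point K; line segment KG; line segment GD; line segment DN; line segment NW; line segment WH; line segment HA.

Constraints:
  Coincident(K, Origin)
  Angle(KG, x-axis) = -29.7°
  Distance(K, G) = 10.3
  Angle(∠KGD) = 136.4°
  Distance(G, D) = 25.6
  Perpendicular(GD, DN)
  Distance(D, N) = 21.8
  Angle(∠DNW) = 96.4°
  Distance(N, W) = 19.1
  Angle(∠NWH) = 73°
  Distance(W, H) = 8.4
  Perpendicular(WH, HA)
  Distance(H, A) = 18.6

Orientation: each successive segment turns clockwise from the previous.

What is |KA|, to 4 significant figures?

35.96

K is at the origin; KG runs at -29.7° with length 10.3, so G = (8.947, -5.103). ∠KGD = 136.4° gives GD at -73.30° from the x-axis; with |GD| = 25.6, D = (16.30, -29.62). GD ⟂ DN, so DN runs at -163.3°; with |DN| = 21.8, N = (-4.577, -35.89). ∠DNW = 96.4° gives NW at 113.1° from the x-axis; with |NW| = 19.1, W = (-12.07, -18.32). ∠NWH = 73.0° gives WH at 6.100° from the x-axis; with |WH| = 8.4, H = (-3.718, -17.43). WH is perpendicular to HA, so HA runs at -83.90°; with |HA| = 18.6, A = (-1.742, -35.92). Then |KA| = |A − K| = 35.96.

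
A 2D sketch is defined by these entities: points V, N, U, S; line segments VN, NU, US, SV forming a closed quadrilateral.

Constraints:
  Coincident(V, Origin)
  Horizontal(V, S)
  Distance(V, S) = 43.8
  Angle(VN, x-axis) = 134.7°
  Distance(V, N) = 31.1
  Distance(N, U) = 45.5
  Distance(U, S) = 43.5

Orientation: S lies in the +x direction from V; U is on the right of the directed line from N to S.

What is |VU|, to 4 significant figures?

16.15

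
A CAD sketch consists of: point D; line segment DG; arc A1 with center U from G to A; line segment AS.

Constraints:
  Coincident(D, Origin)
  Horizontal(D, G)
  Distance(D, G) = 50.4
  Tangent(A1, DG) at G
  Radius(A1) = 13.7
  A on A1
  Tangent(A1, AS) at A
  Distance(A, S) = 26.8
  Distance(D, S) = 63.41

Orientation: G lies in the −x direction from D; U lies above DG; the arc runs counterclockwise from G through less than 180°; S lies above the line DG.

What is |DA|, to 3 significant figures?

41.6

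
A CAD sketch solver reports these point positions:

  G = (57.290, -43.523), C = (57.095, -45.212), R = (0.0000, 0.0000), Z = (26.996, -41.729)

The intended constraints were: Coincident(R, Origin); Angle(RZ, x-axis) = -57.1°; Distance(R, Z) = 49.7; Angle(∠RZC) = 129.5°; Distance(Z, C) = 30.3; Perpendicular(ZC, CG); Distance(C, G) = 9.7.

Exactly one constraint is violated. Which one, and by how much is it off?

Distance(C, G) = 9.7 — off by 8.00.

R = (0.00, 0.00) ✓; RZ at -57.10° ✓; |RZ| = 49.70 ✓; ∠RZC = 129.5° ✓; |ZC| = 30.30 ✓; ∠(ZC, CG) = 90.01° ✓; |CG| = 1.700 ✗.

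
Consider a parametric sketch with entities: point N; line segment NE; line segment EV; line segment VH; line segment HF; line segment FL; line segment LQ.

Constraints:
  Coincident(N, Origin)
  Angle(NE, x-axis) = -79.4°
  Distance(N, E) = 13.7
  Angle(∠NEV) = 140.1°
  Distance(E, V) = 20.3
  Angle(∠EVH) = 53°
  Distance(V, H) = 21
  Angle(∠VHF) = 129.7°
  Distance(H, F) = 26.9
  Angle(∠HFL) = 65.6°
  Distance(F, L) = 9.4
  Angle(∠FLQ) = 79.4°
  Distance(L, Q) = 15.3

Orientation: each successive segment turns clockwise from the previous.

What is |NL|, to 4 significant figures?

5.248

∠VHF = 129.7° gives HF at 63.40° from the x-axis; with |HF| = 26.9, F = (-3.811, 12.11). ∠HFL = 65.6° gives FL at -51.00° from the x-axis; with |FL| = 9.4, L = (2.105, 4.807). Then |NL| = |L − N| = 5.248.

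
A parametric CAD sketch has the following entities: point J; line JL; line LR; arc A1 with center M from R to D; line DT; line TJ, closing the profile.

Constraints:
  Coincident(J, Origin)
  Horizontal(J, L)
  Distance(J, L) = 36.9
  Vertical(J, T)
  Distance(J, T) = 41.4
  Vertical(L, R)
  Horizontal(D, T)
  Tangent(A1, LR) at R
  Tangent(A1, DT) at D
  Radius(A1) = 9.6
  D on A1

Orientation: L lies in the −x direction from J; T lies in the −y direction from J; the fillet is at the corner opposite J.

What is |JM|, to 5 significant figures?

41.911

J is at the origin; J and L share the same y with |JL| = 36.9 and L on the −x side, so L = (-36.900, 0.0000). J and T share the same x with |JT| = 41.4 and T on the −y side, so T = (0.0000, -41.400). The virtual corner opposite J is at (-36.900, -41.400). A1 meets LR tangentially, so MR is at right angles to LR and since A1 is tangent to DT there, MD ⟂ DT, with radius 9.6, so the center M sits 9.6 in from both sides at M = (-27.300, -31.800). Then |JM| = |M − J| = 41.911.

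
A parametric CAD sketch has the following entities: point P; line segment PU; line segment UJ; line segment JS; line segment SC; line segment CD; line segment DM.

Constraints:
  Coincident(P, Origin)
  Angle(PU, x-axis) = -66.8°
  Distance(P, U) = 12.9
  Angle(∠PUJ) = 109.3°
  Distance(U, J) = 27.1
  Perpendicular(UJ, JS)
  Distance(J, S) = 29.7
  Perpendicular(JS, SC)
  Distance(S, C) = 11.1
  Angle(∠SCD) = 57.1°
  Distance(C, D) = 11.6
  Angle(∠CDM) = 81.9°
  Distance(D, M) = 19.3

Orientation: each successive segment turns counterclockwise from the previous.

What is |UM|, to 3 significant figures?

49.2

∠SCD = 57.1° gives CD at -53.2° from the x-axis; with |CD| = 11.6, D = (26.0, 9.57). ∠CDM = 81.9° gives DM at 44.9° from the x-axis; with |DM| = 19.3, M = (39.6, 23.2). Then |UM| = |M − U| = 49.2.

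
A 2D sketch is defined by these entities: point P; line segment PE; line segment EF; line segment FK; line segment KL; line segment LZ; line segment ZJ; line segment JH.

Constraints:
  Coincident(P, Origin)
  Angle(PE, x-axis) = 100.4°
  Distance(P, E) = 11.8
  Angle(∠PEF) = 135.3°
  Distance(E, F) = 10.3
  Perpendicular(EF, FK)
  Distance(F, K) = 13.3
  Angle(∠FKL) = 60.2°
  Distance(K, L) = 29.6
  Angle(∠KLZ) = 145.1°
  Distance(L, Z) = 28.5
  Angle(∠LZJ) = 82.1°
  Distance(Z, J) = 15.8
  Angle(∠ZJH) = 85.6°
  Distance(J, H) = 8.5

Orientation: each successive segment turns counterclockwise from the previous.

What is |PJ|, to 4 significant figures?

40.41

∠KLZ = 145.1° gives LZ at 29.80° from the x-axis; with |LZ| = 28.5, Z = (36.03, 18.12). ∠LZJ = 82.1° gives ZJ at 127.7° from the x-axis; with |ZJ| = 15.8, J = (26.36, 30.63). Then |PJ| = |J − P| = 40.41.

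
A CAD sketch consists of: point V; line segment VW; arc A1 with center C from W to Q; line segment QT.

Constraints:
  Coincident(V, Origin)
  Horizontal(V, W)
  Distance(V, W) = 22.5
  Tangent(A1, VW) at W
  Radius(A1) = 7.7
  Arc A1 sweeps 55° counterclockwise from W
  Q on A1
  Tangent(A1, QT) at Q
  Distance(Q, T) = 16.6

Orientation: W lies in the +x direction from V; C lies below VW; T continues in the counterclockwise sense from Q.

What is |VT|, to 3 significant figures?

18.2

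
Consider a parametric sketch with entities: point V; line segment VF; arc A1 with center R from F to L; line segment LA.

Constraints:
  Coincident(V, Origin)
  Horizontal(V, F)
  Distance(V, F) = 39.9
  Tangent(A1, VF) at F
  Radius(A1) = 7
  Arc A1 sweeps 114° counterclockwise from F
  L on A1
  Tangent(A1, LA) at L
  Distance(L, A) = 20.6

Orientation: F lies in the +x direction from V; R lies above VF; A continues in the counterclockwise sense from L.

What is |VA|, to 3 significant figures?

47.5

V is at the origin; VF is horizontal with |VF| = 39.9 and F on the +x side, so F = (39.9, 0.00). Tangency of A1 to VF means the radius RF is perpendicular to VF, so R = F + (0, 7) = (39.9, 7.00). On A1, F sits at bearing -90° from R; a 114° counterclockwise sweep puts L at bearing 24°, so L = R + 7.0·(cos 24°, sin 24°) = (46.3, 9.85). Tangency of A1 to LA means the radius RL is perpendicular to LA, so LA runs along (−sin 24°, cos 24°); with |LA| = 20.6, A = (37.9, 28.7). Then |VA| = |A − V| = 47.5.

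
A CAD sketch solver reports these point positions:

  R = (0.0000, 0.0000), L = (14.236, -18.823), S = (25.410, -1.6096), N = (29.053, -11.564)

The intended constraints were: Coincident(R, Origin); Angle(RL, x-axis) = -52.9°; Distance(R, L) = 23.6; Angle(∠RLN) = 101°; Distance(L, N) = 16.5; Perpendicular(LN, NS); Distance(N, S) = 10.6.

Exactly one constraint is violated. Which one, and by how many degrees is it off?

Perpendicular(LN, NS) — off by 6.00°.

R = (0.00, 0.00) ✓; RL at -52.90° ✓; |RL| = 23.60 ✓; ∠RLN = 101.0° ✓; |LN| = 16.50 ✓; ∠(LN, NS) = 84.00° ✗; |NS| = 10.60 ✓.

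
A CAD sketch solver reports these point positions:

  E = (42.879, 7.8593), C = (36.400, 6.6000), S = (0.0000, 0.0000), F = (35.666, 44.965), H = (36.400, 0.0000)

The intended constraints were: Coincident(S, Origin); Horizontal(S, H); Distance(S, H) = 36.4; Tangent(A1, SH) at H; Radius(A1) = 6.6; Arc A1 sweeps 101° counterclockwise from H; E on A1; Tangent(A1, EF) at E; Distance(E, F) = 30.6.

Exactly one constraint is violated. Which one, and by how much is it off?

Distance(E, F) = 30.6 — off by 7.20.

S = (0.00, 0.00) ✓; S.y = 0.00, H.y = 0.00 ✓; |SH| = 36.40 ✓; ∠(CH, HS) = 90.00° ✓; |CH| = 6.600 ✓; bearing(C→E) − bearing(C→H) = 101.0° ✓; |CE| = 6.600 ✓; ∠(CE, EF) = 90.00° ✓; |EF| = 37.80 ✗.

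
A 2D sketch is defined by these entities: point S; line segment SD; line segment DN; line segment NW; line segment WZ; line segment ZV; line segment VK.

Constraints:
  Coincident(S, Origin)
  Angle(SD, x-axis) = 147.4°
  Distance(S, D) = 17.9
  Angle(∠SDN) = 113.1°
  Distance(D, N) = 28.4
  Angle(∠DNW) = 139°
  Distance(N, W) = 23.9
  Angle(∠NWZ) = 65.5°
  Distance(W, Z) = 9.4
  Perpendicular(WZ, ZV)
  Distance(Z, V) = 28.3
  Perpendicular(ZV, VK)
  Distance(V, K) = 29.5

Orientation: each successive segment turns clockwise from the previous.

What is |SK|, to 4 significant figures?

69.41

S is at the origin; SD runs at 147.4° with length 17.9, so D = (-15.08, 9.644). ∠SDN = 113.1° gives DN at 80.50° from the x-axis; with |DN| = 28.4, N = (-10.39, 37.65). ∠DNW = 139.0° gives NW at 39.50° from the x-axis; with |NW| = 23.9, W = (8.049, 52.86). ∠NWZ = 65.5° gives WZ at -75.00° from the x-axis; with |WZ| = 9.4, Z = (10.48, 43.78). WZ ⟂ ZV, so ZV runs at -165.0°; with |ZV| = 28.3, V = (-16.85, 36.45). ZV is perpendicular to VK, so VK runs at 105.0°; with |VK| = 29.5, K = (-24.49, 64.95). Then |SK| = |K − S| = 69.41.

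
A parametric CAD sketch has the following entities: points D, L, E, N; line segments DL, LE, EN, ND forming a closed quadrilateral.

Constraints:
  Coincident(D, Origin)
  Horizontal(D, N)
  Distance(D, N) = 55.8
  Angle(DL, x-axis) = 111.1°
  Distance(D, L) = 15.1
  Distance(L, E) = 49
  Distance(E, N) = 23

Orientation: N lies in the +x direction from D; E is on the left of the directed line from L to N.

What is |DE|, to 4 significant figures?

47.39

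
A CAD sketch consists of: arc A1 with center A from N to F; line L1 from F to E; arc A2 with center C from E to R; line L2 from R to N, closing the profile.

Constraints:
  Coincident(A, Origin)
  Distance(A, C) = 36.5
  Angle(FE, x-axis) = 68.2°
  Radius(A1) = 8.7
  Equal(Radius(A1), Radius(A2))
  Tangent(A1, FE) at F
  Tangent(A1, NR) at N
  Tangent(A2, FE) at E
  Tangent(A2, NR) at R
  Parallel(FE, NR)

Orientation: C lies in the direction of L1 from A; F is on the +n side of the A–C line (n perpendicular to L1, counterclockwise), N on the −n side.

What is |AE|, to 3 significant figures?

37.5

The slot axis is L1's direction at 68.2°, so u = (cos 68.2°, sin 68.2°) = (0.371, 0.928) and n = (−sin 68.2°, cos 68.2°) = (-0.928, 0.371). A is at the origin and C lies 36.5 along u from A, so C = 36.5·u = (13.6, 33.9). Tangency of A1 to both parallel lines with radius 8.7 puts F and N at A ± 8.7·n: F = (-8.08, 3.23), N = (8.08, -3.23). Equal radii place E and R the same way about C: E = C + 8.7·n = (5.48, 37.1), R = C − 8.7·n = (21.6, 30.7). Then |AE| = |E − A| = 37.5.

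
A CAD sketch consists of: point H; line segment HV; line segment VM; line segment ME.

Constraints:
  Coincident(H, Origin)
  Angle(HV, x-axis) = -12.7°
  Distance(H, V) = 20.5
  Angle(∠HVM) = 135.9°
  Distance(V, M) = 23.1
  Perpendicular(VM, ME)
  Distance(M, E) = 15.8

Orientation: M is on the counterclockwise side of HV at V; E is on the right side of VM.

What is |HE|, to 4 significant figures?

48.32

H is at the origin; HV runs at -12.7° with length 20.5, so V = 20.5·(cos -12.7°, sin -12.7°) = (20.00, -4.507). ∠HVM = 135.9°, so VM runs at -12.7° + (180° − 135.9°) = 31.40° from the x-axis; with |VM| = 23.1, M = V + 23.1·(cos 31.40°, sin 31.40°) = (39.72, 7.528). VM ⟂ ME; with |ME| = 15.8 on the right of VM, E = M + 15.8·(0.5210, -0.8536) = (47.95, -5.958). Then |HE| = |E − H| = 48.32.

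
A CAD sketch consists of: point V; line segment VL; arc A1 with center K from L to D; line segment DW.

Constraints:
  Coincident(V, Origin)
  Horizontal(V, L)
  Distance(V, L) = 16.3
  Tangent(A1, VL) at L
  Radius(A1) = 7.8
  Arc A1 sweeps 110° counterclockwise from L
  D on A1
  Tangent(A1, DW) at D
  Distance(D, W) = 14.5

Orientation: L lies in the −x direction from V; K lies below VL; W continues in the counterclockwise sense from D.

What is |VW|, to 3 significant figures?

30.5

V is at the origin; VL is horizontal with |VL| = 16.3 and L on the −x side, so L = (-16.3, 0.00). A1 meets VL tangentially, so KL is at right angles to VL, so K = L + (0, -7.8) = (-16.3, -7.80). On A1, L sits at bearing 90° from K; a 110° counterclockwise sweep puts D at bearing 200°, so D = K + 7.8·(cos 200°, sin 200°) = (-23.6, -10.5). Since A1 is tangent to DW there, KD ⟂ DW, so DW runs along (−sin 200°, cos 200°); with |DW| = 14.5, W = (-18.7, -24.1). Then |VW| = |W − V| = 30.5.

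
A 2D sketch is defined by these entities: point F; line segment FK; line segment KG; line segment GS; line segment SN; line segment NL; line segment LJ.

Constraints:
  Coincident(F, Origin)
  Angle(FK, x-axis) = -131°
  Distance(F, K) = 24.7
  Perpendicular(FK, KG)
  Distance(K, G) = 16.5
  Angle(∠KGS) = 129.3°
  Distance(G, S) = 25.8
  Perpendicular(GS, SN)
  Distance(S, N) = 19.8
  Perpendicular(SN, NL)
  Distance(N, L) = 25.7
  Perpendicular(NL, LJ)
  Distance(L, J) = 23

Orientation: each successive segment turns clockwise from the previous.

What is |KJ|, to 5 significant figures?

19.139

F is at the origin; FK runs at -131.0° with length 24.7, so K = (-16.205, -18.641). FK is perpendicular to KG, so KG runs at 139.00°; with |KG| = 16.5, G = (-28.657, -7.8164). ∠KGS = 129.3° gives GS at 88.300° from the x-axis; with |GS| = 25.8, S = (-27.892, 17.972). GS ⟂ SN, so SN runs at -1.7000°; with |SN| = 19.8, N = (-8.1007, 17.385). SN ⟂ NL, so NL runs at -91.700°; with |NL| = 25.7, L = (-8.8631, -8.3038). The perpendicularity gives LJ at right angles to NL, so LJ runs at 178.30°; with |LJ| = 23.0, J = (-31.853, -7.6215). Then |KJ| = |J − K| = 19.139.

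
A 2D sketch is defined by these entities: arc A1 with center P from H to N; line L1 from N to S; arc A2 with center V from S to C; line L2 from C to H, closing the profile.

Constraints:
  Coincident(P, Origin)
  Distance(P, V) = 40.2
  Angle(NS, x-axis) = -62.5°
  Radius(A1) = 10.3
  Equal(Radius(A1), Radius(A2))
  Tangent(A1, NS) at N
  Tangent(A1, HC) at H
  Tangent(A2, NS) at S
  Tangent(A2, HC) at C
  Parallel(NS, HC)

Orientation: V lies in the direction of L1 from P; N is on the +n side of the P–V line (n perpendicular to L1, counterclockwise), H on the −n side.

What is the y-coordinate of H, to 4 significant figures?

-4.756

The slot axis is L1's direction at -62.5°, so u = (cos -62.5°, sin -62.5°) = (0.4617, -0.8870) and n = (−sin -62.5°, cos -62.5°) = (0.8870, 0.4617). P is at the origin and V lies 40.2 along u from P, so V = 40.2·u = (18.56, -35.66). Tangency of A1 to both parallel lines with radius 10.3 puts N and H at P ± 10.3·n: N = (9.136, 4.756), H = (-9.136, -4.756). So H.y = -4.756.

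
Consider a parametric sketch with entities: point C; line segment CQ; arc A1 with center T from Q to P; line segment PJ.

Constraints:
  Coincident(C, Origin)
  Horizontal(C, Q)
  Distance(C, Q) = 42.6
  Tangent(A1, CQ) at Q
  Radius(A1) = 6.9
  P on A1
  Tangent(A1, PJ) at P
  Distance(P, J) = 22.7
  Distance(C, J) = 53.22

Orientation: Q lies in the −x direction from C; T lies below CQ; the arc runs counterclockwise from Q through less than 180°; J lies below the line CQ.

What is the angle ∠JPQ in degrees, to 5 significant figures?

127.68°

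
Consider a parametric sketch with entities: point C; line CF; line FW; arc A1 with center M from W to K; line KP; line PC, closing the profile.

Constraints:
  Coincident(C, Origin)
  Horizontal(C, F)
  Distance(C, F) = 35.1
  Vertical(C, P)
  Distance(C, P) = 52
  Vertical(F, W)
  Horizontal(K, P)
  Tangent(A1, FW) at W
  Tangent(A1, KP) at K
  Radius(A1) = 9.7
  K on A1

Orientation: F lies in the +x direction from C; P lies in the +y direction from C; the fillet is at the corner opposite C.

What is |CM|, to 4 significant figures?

49.34

C is at the origin; CF is horizontal with |CF| = 35.1 and F on the +x side, so F = (35.10, 0.000). CP is vertical with |CP| = 52.0 and P on the +y side, so P = (0.000, 52.00). The virtual corner opposite C is at (35.10, 52.00). The tangent condition forces MW to be normal to FW and A1 meets KP tangentially, so MK is at right angles to KP, with radius 9.7, so the center M sits 9.7 in from both sides at M = (25.40, 42.30). Then |CM| = |M − C| = 49.34.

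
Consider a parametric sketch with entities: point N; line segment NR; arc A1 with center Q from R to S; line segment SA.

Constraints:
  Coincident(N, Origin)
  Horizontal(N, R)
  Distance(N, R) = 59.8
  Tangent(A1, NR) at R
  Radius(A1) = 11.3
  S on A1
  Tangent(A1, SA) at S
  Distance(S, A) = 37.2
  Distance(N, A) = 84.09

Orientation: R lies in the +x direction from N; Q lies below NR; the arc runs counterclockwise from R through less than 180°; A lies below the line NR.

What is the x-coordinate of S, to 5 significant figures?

49.944

N is at the origin; NR is horizontal with |NR| = 59.8 and R on the +x side, so R = (59.800, 0.0000). A1 meets NR tangentially, so QR is at right angles to NR, so Q = R + (0, -11.3) = (59.800, -11.300). Since QS ⟂ SA (tangency), |QA| = √(11.3² + 37.2²) = 38.878 regardless of where S sits on A1. So A lies on both circle(N, 84.09) and circle(Q, 38.878); the below-NR intersection is A = (68.142, -49.273). S is the foot of the tangent from A: S = (49.944, -16.828).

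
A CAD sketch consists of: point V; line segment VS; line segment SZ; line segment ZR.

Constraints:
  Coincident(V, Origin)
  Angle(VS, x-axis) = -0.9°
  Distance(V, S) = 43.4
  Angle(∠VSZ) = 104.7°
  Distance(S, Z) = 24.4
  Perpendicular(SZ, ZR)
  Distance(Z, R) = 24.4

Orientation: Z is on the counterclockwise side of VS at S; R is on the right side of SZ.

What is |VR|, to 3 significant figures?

75.2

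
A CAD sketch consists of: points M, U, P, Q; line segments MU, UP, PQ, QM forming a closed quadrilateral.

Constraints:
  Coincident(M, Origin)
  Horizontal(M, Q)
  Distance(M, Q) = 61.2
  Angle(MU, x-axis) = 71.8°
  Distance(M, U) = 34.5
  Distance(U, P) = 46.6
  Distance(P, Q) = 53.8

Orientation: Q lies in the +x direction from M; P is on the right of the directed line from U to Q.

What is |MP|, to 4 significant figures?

16.58

Checks: |UP| = 46.60 ✓; |PQ| = 53.80 ✓.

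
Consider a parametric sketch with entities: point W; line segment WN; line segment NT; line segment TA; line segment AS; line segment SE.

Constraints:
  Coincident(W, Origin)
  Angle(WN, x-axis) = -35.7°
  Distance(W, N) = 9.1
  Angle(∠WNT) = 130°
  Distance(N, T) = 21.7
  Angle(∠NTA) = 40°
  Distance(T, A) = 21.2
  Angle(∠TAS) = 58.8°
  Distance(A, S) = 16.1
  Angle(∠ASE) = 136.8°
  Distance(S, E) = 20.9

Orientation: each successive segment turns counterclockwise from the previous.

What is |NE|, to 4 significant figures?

24.51

W is at the origin; WN runs at -35.7° with length 9.1, so N = (7.390, -5.310). ∠WNT = 130.0° gives NT at 14.30° from the x-axis; with |NT| = 21.7, T = (28.42, 0.04965). ∠NTA = 40.0° gives TA at 154.3° from the x-axis; with |TA| = 21.2, A = (9.315, 9.243). ∠TAS = 58.8° gives AS at -84.50° from the x-axis; with |AS| = 16.1, S = (10.86, -6.783). ∠ASE = 136.8° gives SE at -41.30° from the x-axis; with |SE| = 20.9, E = (26.56, -20.58). Then |NE| = |E − N| = 24.51.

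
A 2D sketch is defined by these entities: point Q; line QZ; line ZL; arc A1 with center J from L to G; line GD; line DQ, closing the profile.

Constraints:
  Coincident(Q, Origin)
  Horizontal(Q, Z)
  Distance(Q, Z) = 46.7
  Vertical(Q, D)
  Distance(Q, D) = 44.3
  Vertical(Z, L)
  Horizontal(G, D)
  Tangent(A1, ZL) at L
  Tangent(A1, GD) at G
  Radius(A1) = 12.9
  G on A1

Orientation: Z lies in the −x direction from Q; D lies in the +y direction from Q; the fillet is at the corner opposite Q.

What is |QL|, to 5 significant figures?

56.275

Q is at the origin; Q and Z share the same y with |QZ| = 46.7 and Z on the −x side, so Z = (-46.700, 0.0000). QD is vertical with |QD| = 44.3 and D on the +y side, so D = (0.0000, 44.300). The virtual corner opposite Q is at (-46.700, 44.300). A1 meets ZL tangentially, so JL is at right angles to ZL and the tangent condition forces JG to be normal to GD, with radius 12.9, so the center J sits 12.9 in from both sides at J = (-33.800, 31.400). That places the tangent points at L = (-46.700, 31.400) on ZL and G = (-33.800, 44.300) on GD. Then |QL| = |L − Q| = 56.275.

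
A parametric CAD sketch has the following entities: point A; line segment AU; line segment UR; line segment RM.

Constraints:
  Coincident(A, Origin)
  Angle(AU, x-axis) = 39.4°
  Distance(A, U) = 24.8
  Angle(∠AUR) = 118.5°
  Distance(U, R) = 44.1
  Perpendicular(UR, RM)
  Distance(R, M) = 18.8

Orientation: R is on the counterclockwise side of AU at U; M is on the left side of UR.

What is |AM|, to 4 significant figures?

56.01

A is at the origin; AU runs at 39.4° with length 24.8, so U = 24.8·(cos 39.4°, sin 39.4°) = (19.16, 15.74). ∠AUR = 118.5°, so UR runs at 39.4° + (180° − 118.5°) = 100.9° from the x-axis; with |UR| = 44.1, R = U + 44.1·(cos 100.9°, sin 100.9°) = (10.82, 59.05). The perpendicularity gives RM at right angles to UR; with |RM| = 18.8 on the left of UR, M = R + 18.8·(-0.9820, -0.1891) = (-7.636, 55.49). Then |AM| = |M − A| = 56.01.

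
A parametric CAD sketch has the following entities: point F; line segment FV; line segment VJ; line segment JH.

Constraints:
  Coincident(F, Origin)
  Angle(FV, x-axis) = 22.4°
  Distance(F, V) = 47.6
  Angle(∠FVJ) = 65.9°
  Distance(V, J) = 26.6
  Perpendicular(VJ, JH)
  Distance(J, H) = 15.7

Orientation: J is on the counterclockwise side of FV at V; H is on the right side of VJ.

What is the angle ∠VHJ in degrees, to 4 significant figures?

59.45°

F is at the origin; FV runs at 22.4° with length 47.6, so V = 47.6·(cos 22.4°, sin 22.4°) = (44.01, 18.14). ∠FVJ = 65.9°, so VJ runs at 22.4° + (180° − 65.9°) = 136.5° from the x-axis; with |VJ| = 26.6, J = V + 26.6·(cos 136.5°, sin 136.5°) = (24.71, 36.45). VJ ⟂ JH; with |JH| = 15.7 on the right of VJ, H = J + 15.7·(0.6884, 0.7254) = (35.52, 47.84). Then cos ∠VHJ = HV·HJ / (|HV||HJ|), giving 59.45°.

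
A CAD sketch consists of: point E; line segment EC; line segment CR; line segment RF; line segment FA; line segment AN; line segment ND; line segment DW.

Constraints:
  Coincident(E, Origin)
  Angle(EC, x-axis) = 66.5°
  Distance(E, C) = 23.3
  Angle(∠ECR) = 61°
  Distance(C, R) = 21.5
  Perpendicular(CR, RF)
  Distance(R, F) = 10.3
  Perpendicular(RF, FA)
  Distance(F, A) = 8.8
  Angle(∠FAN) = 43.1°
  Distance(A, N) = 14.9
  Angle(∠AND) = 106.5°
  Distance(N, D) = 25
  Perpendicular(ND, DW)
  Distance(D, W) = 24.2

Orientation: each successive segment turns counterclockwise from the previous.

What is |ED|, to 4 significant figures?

34.69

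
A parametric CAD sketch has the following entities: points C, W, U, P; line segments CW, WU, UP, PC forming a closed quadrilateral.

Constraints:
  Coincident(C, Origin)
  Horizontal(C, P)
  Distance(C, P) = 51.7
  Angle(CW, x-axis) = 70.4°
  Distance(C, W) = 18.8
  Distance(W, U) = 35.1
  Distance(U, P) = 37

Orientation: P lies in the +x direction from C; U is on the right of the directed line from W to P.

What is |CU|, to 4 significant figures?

23.70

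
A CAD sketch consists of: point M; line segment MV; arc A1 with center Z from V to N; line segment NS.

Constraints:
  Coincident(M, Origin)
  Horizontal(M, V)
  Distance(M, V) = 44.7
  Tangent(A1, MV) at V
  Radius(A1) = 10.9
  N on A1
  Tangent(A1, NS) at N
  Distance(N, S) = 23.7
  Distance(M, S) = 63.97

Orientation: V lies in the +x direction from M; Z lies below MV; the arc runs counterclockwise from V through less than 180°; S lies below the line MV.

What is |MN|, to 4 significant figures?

41.16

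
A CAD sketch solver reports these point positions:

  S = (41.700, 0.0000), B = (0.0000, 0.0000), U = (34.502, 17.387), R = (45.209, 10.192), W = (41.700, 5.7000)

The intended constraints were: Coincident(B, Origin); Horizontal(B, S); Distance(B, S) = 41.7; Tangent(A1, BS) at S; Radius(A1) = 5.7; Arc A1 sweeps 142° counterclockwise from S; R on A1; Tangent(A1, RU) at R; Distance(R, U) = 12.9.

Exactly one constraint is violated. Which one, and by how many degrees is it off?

Tangent(A1, RU) at R — off by 4.10°.

B = (0.00, 0.00) ✓; B.y = 0.00, S.y = 0.00 ✓; |BS| = 41.70 ✓; ∠(WS, SB) = 90.00° ✓; |WS| = 5.700 ✓; bearing(W→R) − bearing(W→S) = 142.0° ✓; |WR| = 5.700 ✓; ∠(WR, RU) = 85.90° ✗; |RU| = 12.90 ✓.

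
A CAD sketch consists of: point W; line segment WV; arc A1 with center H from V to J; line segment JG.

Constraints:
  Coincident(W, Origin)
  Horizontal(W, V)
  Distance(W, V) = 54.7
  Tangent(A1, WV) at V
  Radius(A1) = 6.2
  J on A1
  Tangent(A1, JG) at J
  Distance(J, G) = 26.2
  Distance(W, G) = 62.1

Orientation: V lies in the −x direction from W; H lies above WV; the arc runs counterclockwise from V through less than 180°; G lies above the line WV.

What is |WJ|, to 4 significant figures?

49.10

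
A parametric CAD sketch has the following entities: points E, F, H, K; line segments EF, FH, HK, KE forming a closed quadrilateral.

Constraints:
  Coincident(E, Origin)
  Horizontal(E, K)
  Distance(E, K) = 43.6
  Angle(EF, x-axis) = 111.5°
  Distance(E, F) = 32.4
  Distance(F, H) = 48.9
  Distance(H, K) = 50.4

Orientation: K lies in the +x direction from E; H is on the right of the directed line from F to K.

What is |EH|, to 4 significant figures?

18.36

Checks: E.y = 0.00, K.y = 0.00 ✓; |FH| = 48.90 ✓; |HK| = 50.40 ✓.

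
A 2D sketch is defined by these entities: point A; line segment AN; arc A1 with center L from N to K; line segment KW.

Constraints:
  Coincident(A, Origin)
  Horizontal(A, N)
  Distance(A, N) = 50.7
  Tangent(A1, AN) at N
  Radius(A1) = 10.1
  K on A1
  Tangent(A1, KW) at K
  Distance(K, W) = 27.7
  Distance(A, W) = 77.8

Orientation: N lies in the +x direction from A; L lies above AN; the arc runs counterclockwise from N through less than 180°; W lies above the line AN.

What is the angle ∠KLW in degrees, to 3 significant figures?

70.0°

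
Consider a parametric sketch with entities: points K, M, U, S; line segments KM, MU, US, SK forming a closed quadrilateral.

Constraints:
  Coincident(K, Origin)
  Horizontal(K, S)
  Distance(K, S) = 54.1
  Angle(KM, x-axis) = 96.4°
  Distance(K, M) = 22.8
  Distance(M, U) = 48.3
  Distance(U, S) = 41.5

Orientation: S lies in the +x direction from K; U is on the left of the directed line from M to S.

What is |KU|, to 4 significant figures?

58.34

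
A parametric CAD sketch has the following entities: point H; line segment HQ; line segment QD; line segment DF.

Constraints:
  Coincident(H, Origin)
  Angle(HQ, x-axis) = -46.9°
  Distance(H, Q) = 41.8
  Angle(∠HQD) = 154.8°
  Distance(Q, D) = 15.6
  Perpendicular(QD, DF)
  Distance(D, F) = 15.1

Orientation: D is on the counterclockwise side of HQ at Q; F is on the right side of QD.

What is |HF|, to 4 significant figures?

62.74

∠HQD = 154.8°, so QD runs at -46.9° + (180° − 154.8°) = -21.70° from the x-axis; with |QD| = 15.6, D = Q + 15.6·(cos -21.70°, sin -21.70°) = (43.06, -36.29). The perpendicularity gives DF at right angles to QD; with |DF| = 15.1 on the right of QD, F = D + 15.1·(-0.3697, -0.9291) = (37.47, -50.32). Then |HF| = |F − H| = 62.74.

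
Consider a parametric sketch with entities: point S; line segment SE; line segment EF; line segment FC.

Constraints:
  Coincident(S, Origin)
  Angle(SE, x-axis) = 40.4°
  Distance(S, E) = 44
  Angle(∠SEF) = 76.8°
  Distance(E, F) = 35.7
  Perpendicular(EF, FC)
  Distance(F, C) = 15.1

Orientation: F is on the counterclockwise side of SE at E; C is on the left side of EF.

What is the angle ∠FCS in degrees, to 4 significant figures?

137.2°

∠SEF = 76.8°, so EF runs at 40.4° + (180° − 76.8°) = 143.6° from the x-axis; with |EF| = 35.7, F = E + 35.7·(cos 143.6°, sin 143.6°) = (4.773, 49.70). EF is perpendicular to FC; with |FC| = 15.1 on the left of EF, C = F + 15.1·(-0.5934, -0.8049) = (-4.188, 37.55). Then cos ∠FCS = CF·CS / (|CF||CS|), giving 137.2°.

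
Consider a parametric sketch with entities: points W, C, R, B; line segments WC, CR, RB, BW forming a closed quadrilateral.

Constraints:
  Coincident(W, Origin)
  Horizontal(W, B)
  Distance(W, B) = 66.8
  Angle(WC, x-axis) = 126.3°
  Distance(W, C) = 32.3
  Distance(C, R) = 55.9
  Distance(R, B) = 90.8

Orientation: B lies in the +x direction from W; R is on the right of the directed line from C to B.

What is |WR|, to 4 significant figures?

35.37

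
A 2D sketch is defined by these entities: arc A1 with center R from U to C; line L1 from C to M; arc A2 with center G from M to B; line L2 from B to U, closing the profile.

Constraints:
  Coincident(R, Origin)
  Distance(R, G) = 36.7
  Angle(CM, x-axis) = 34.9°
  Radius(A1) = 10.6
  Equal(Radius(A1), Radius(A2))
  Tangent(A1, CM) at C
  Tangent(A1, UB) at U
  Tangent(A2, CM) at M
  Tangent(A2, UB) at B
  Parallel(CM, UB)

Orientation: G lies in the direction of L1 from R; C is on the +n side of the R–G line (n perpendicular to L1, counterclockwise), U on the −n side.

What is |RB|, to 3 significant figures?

38.2

Tangency of A1 to both parallel lines with radius 10.6 puts C and U at R ± 10.6·n: C = (-6.06, 8.69), U = (6.06, -8.69). Equal radii place M and B the same way about G: M = G + 10.6·n = (24.0, 29.7), B = G − 10.6·n = (36.2, 12.3). Then |RB| = |B − R| = 38.2.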